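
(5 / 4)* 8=10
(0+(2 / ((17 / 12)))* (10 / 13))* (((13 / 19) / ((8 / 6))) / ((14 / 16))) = 1440 / 2261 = 0.64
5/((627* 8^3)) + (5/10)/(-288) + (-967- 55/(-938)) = -966.94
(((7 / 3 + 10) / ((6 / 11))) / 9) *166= 33781 / 81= 417.05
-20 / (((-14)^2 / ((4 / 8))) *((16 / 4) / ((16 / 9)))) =-10 / 441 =-0.02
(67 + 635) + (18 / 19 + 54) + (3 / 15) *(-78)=70428 / 95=741.35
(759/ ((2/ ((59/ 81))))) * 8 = 59708/ 27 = 2211.41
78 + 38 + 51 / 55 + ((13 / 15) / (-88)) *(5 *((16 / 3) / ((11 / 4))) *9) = 70221 / 605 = 116.07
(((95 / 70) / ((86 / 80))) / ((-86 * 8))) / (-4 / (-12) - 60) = 285 / 9267188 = 0.00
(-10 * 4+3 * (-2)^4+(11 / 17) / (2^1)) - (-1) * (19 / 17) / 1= 321 / 34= 9.44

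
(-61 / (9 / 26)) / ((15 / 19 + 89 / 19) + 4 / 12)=-30134 / 993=-30.35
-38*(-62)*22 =51832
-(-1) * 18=18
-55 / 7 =-7.86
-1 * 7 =-7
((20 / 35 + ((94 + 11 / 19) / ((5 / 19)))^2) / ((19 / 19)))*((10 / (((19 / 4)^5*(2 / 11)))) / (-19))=-154.63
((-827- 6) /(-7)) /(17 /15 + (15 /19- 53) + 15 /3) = -4845 /1876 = -2.58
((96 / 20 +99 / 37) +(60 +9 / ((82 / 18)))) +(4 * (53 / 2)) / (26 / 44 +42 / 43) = 1541820064 / 11248555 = 137.07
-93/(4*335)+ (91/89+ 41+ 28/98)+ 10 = 43609981/834820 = 52.24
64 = 64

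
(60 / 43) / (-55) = -12 / 473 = -0.03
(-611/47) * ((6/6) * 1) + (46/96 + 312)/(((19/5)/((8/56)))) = -7997/6384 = -1.25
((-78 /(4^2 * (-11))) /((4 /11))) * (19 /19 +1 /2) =117 /64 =1.83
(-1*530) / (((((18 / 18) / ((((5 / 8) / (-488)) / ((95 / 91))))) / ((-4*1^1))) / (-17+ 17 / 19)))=41.89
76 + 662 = 738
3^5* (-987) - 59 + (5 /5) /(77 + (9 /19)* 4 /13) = -4571294253 /19055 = -239899.99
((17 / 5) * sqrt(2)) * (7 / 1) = 119 * sqrt(2) / 5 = 33.66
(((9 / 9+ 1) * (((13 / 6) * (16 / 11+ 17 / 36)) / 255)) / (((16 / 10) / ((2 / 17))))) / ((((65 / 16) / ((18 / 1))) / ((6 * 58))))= 177016 / 47685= 3.71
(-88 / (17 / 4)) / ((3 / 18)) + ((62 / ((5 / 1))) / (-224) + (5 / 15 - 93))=-6196301 / 28560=-216.96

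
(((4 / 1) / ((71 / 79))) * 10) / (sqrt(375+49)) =790 * sqrt(106) / 3763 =2.16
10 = 10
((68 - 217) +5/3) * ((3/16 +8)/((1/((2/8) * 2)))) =-28951/48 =-603.15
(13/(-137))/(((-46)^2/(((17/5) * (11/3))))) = -2431/4348380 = -0.00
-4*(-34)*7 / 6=158.67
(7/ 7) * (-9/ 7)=-9/ 7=-1.29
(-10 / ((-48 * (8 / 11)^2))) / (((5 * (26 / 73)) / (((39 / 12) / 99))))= 803 / 110592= 0.01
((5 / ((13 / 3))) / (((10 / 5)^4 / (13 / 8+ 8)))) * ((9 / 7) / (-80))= -297 / 26624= -0.01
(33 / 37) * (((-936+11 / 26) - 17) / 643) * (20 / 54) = -1362185 / 2783547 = -0.49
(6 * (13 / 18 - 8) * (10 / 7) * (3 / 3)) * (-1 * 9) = 3930 / 7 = 561.43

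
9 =9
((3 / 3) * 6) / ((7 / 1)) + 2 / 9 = 68 / 63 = 1.08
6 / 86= 3 / 43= 0.07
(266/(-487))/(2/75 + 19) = -19950/694949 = -0.03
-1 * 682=-682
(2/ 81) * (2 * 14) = 56/ 81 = 0.69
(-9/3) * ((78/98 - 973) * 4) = 571656/49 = 11666.45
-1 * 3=-3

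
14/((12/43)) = 301/6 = 50.17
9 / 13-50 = -641 / 13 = -49.31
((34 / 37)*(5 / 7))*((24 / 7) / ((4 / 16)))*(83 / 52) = 338640 / 23569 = 14.37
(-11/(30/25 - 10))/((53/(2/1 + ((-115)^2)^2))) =874503135/212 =4125014.79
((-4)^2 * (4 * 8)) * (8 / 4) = 1024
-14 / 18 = -7 / 9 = -0.78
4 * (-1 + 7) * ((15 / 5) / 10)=36 / 5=7.20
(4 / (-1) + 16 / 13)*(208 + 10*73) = -33768 / 13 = -2597.54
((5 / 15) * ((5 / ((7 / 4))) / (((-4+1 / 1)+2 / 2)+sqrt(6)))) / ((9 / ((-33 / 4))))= -55 * sqrt(6) / 126- 55 / 63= -1.94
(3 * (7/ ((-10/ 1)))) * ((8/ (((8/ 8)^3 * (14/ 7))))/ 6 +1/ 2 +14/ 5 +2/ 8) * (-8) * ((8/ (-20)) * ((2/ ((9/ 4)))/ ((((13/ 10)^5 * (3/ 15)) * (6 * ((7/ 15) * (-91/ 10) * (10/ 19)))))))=769120000/ 304088967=2.53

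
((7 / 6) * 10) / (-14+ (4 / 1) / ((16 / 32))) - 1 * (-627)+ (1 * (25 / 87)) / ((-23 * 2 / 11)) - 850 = -1350754 / 6003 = -225.01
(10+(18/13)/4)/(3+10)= 269/338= 0.80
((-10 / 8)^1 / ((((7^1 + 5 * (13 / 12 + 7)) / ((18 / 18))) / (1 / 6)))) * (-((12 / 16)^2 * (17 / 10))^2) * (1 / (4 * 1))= 23409 / 23306240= 0.00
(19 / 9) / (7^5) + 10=1512649 / 151263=10.00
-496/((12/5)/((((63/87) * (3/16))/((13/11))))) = -35805/1508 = -23.74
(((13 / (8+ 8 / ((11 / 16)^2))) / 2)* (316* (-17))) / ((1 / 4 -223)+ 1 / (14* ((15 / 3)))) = 5687605 / 904307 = 6.29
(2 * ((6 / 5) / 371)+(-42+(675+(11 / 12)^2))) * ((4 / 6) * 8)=169313143 / 50085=3380.52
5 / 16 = 0.31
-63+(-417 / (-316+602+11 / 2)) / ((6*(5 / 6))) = -184479 / 2915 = -63.29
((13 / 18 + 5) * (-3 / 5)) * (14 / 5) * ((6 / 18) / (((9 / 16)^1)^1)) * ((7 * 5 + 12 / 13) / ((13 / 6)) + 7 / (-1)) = -18676784 / 342225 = -54.57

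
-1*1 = -1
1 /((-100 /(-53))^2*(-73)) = -2809 /730000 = -0.00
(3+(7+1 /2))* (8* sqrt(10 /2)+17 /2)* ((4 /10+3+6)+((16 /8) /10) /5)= 21063 /25+19824* sqrt(5) /25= 2615.63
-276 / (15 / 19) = -1748 / 5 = -349.60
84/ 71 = 1.18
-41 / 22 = -1.86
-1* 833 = -833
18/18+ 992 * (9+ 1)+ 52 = 9973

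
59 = 59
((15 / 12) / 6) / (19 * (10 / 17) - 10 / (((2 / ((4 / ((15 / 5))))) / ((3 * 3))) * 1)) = -17 / 3984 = -0.00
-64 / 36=-16 / 9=-1.78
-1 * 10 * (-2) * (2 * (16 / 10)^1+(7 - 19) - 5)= -276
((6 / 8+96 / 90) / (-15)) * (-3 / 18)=109 / 5400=0.02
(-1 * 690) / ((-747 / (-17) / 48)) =-62560 / 83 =-753.73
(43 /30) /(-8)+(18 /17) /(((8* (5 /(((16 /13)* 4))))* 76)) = -178829 /1007760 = -0.18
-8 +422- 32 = 382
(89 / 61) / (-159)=-89 / 9699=-0.01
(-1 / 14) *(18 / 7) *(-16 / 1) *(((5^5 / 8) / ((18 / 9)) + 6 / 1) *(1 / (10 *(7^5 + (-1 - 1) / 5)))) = 3221 / 915026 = 0.00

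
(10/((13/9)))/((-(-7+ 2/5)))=150/143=1.05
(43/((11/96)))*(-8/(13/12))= -396288/143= -2771.24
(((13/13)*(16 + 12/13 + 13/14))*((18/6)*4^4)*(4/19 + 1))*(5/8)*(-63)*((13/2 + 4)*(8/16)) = -44600220/13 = -3430786.15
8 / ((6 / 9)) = 12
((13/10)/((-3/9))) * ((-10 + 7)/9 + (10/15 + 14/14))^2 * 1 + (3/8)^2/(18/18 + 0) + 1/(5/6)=-5369/960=-5.59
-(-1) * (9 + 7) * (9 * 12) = 1728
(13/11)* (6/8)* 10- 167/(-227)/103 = 4562969/514382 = 8.87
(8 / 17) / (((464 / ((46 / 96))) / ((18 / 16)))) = 69 / 126208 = 0.00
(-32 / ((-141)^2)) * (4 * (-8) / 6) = 512 / 59643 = 0.01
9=9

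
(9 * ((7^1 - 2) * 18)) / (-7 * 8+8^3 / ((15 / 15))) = 135 / 76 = 1.78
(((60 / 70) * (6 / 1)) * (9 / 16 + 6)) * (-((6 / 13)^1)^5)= -262440 / 371293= -0.71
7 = 7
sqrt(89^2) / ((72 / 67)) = 5963 / 72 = 82.82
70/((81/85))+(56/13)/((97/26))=586222/7857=74.61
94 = 94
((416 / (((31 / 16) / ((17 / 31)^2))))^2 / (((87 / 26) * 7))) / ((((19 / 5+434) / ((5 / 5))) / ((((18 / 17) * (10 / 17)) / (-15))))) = -6657755054080 / 394377348214927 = -0.02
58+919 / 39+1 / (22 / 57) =84.16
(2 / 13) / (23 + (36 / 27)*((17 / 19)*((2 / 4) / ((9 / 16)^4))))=747954 / 140786035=0.01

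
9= 9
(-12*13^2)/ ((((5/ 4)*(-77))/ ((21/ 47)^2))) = 511056/ 121495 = 4.21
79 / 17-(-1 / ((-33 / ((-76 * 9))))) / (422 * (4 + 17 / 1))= 1284159 / 276199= 4.65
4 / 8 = 1 / 2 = 0.50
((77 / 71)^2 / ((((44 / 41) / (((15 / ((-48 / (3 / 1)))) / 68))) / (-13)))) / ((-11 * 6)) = -130585 / 43876864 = -0.00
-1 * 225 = -225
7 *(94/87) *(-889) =-584962/87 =-6723.70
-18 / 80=-9 / 40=-0.22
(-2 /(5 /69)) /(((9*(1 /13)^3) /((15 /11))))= -101062 /11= -9187.45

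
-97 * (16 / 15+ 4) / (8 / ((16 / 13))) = -14744 / 195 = -75.61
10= 10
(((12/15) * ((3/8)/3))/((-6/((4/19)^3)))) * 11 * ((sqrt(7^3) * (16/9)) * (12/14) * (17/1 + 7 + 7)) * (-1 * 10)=349184 * sqrt(7)/61731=14.97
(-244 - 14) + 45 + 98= -115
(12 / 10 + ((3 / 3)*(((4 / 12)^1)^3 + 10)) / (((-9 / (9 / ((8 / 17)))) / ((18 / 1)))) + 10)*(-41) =916883 / 60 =15281.38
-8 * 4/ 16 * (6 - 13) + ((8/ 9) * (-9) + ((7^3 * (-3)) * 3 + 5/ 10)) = -6161/ 2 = -3080.50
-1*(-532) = 532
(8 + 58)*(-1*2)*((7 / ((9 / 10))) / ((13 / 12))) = -947.69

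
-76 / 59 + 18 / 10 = 151 / 295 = 0.51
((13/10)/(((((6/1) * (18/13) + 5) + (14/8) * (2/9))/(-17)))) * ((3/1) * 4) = -310284/16025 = -19.36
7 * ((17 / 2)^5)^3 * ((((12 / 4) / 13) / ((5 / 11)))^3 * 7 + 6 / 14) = 1849689188616488435989221 / 2249728000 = 822183476676508.64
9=9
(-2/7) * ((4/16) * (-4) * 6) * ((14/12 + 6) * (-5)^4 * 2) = 107500/7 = 15357.14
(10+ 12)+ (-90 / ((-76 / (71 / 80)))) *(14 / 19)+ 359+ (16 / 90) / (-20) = 496142473 / 1299600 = 381.77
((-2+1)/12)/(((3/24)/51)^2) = -13872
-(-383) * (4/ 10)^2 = 1532/ 25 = 61.28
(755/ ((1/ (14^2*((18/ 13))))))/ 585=59192/ 169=350.25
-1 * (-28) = 28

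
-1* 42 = -42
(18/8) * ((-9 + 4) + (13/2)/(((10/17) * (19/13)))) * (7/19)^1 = 61299/28880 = 2.12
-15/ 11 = -1.36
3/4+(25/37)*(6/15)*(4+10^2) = 4271/148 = 28.86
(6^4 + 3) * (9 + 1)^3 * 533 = 692367000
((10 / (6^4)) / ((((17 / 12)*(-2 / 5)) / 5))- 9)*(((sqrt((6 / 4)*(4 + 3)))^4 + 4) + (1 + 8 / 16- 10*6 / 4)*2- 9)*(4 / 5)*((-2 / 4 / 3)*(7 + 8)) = 5211137 / 3672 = 1419.15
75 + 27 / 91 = 6852 / 91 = 75.30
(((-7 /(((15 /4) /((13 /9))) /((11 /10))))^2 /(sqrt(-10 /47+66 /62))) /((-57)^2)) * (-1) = -4008004 * sqrt(1808137) /1837084100625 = -0.00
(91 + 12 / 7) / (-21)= -649 / 147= -4.41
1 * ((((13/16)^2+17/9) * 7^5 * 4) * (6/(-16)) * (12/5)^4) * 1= -2665102797/1250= -2132082.24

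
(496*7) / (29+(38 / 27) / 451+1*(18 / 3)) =99.19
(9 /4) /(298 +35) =1 /148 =0.01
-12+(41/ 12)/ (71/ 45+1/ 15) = -9.92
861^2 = 741321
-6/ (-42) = 1/ 7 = 0.14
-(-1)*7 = 7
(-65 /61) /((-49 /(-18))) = -0.39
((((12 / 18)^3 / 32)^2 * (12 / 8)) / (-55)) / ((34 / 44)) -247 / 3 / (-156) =174419 / 330480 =0.53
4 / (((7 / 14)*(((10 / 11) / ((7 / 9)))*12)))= 77 / 135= 0.57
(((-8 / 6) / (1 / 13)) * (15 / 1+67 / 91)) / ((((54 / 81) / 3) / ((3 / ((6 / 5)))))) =-3068.57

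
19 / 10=1.90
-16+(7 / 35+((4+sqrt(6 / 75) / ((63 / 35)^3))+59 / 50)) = -531 / 50+25*sqrt(2) / 729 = -10.57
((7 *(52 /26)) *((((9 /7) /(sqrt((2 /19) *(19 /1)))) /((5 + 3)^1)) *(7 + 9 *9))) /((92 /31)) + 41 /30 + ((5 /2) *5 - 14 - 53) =-797 /15 + 3069 *sqrt(2) /92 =-5.96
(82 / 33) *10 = 820 / 33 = 24.85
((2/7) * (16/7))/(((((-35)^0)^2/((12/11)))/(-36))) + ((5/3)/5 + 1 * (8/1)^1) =-27997/1617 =-17.31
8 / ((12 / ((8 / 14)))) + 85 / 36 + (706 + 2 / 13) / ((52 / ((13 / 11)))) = 677153 / 36036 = 18.79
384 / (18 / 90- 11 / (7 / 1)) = -280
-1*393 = -393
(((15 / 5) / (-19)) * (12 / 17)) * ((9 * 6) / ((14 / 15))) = -14580 / 2261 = -6.45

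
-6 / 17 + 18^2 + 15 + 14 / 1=5995 / 17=352.65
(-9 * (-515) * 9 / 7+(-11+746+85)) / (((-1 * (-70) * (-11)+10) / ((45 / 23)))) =-427095 / 24472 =-17.45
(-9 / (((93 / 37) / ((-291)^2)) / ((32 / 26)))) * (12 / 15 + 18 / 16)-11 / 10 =-2895078461 / 4030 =-718381.75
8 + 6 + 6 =20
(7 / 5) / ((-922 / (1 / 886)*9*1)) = -7 / 36760140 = -0.00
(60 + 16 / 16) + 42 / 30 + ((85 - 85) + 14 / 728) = 16229 / 260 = 62.42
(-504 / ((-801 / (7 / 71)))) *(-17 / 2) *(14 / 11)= -46648 / 69509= -0.67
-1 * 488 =-488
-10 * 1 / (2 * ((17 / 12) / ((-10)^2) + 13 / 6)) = -6000 / 2617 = -2.29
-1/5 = -0.20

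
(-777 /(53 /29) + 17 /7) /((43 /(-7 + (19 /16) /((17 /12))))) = 32855885 /542402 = 60.57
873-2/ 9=7855/ 9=872.78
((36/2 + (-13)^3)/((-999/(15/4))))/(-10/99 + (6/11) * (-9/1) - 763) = -119845/11252884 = -0.01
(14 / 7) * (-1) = -2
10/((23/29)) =290/23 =12.61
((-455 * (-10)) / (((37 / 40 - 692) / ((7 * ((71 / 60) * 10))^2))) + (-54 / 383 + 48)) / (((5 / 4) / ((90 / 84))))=-1228554877940 / 31761807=-38680.26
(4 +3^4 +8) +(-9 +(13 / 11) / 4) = 3709 / 44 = 84.30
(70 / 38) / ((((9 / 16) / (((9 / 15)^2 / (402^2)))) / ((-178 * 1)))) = -4984 / 3838095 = -0.00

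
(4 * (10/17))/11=40/187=0.21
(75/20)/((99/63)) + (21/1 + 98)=5341/44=121.39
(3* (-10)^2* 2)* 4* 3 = 7200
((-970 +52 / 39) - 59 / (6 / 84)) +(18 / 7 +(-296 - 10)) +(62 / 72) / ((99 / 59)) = -52330477 / 24948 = -2097.58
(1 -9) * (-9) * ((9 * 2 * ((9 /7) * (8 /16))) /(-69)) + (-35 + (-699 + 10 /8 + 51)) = -446823 /644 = -693.82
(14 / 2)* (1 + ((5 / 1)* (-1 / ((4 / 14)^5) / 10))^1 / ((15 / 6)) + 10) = -105329 / 160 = -658.31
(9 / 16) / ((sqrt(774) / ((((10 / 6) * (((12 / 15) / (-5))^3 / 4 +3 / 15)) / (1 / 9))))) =27981 * sqrt(86) / 4300000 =0.06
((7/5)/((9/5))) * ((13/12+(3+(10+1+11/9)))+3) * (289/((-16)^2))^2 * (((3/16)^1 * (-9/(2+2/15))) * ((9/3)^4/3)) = -408.70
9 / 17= 0.53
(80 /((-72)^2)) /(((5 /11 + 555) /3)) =11 /131976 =0.00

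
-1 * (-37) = 37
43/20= 2.15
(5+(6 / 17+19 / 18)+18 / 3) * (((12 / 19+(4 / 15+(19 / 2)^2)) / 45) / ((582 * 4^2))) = 394542473 / 146177913600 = 0.00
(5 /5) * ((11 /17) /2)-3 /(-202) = 581 /1717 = 0.34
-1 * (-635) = 635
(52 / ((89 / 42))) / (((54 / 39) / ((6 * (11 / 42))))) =7436 / 267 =27.85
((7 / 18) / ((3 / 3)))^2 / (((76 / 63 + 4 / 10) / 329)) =564235 / 18216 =30.97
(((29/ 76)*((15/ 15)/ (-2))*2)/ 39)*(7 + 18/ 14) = -841/ 10374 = -0.08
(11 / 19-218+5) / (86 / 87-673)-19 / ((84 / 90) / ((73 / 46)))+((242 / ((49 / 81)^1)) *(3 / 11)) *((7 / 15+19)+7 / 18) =10687774057827 / 5007644180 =2134.29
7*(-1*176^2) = -216832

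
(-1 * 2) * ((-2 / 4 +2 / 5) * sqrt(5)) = 0.45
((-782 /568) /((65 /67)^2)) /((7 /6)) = -5265597 /4199650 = -1.25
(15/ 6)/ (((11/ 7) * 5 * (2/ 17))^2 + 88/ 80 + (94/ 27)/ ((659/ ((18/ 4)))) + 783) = 699907425/ 219764837447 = 0.00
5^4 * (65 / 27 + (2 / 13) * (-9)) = 224375 / 351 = 639.25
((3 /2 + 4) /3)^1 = 11 /6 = 1.83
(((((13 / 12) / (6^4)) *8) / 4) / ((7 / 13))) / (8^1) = 169 / 435456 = 0.00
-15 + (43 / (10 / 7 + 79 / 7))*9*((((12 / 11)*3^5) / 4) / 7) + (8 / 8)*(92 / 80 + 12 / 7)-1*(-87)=49758119 / 137060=363.04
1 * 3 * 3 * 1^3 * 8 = 72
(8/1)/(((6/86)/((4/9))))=1376/27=50.96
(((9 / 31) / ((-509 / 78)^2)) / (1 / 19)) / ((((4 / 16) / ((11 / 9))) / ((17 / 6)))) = 14410968 / 8031511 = 1.79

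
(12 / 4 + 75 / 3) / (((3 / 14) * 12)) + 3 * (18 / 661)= 65264 / 5949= 10.97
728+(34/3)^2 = 7708/9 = 856.44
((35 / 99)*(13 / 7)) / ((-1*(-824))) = 65 / 81576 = 0.00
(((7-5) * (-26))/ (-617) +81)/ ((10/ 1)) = 50029/ 6170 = 8.11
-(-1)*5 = 5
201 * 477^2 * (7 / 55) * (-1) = -320133303 / 55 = -5820605.51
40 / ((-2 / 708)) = -14160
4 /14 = 2 /7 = 0.29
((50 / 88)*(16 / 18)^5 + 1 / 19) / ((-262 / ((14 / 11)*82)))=-2606384186 / 17783728281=-0.15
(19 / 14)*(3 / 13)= 57 / 182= 0.31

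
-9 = -9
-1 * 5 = -5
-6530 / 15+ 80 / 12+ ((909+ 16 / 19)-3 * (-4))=28111 / 57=493.18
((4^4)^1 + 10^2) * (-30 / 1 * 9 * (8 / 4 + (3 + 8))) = -1249560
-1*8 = -8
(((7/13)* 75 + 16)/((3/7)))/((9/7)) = 35917/351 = 102.33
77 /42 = 11 /6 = 1.83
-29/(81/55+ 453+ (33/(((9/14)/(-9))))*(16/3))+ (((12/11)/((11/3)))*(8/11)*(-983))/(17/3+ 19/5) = -234522669625/10444628524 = -22.45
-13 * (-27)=351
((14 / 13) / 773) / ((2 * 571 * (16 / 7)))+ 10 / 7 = 918076983 / 642653648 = 1.43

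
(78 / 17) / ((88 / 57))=2223 / 748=2.97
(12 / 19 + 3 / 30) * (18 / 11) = 1251 / 1045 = 1.20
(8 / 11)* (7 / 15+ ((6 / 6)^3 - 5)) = -424 / 165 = -2.57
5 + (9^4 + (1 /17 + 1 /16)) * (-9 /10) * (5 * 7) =-112428655 /544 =-206670.32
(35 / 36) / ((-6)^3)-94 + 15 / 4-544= -4931963 / 7776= -634.25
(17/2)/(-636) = -17/1272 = -0.01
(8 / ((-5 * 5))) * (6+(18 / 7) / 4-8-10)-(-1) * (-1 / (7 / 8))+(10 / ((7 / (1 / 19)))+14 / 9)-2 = 63506 / 29925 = 2.12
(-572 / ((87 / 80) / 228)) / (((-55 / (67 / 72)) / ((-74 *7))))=-274316224 / 261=-1051020.02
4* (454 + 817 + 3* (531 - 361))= 7124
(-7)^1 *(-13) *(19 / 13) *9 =1197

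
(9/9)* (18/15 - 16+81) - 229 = -814/5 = -162.80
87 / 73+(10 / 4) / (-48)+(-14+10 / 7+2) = -462683 / 49056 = -9.43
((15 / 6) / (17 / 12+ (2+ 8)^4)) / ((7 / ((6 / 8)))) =45 / 1680238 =0.00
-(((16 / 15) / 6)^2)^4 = -16777216 / 16815125390625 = -0.00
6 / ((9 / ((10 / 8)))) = 0.83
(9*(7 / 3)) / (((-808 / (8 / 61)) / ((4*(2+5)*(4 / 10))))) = -1176 / 30805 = -0.04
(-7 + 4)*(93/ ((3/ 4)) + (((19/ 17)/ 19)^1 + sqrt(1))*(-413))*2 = 31956/ 17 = 1879.76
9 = 9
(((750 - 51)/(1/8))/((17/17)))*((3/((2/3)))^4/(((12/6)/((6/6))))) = 4586139/4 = 1146534.75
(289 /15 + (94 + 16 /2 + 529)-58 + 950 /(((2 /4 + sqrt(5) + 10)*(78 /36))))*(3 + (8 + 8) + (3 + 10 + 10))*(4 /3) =2923935392 /82095-1276800*sqrt(5) /5473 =35094.83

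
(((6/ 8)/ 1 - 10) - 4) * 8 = -106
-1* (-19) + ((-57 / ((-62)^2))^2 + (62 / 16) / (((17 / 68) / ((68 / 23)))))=22031591703 / 339855728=64.83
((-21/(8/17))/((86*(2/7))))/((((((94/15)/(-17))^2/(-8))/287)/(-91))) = -4243946554575/1519792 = -2792452.23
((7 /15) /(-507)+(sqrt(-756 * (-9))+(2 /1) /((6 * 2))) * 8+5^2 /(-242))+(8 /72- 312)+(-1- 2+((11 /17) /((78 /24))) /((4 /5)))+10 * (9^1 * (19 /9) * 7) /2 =11000157217 /31286970+144 * sqrt(21) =1011.48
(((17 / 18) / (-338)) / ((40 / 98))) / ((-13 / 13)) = 833 / 121680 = 0.01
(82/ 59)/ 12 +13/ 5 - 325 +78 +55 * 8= 346417/ 1770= 195.72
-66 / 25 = -2.64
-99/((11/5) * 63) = -5/7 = -0.71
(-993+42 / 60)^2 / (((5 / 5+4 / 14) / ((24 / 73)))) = 1378523006 / 5475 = 251785.02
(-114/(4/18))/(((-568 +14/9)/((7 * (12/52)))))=96957/66274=1.46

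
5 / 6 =0.83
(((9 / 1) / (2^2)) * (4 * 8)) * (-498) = -35856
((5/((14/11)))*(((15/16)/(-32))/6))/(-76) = 275/1089536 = 0.00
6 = 6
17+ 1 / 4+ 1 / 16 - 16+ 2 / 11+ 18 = 3431 / 176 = 19.49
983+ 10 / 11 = 10823 / 11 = 983.91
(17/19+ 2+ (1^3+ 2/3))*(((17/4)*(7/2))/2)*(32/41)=61880/2337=26.48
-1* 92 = -92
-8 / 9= -0.89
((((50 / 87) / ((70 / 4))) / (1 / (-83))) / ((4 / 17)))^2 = 49773025 / 370881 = 134.20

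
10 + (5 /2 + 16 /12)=83 /6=13.83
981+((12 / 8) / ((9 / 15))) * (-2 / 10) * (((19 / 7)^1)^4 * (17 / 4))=16627591 / 19208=865.66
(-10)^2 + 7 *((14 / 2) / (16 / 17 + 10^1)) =104.48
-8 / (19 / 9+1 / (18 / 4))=-24 / 7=-3.43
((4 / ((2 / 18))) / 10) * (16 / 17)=288 / 85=3.39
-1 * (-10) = 10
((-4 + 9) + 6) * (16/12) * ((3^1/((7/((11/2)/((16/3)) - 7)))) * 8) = -2101/7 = -300.14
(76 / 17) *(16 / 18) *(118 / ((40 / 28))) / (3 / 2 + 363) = 502208 / 557685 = 0.90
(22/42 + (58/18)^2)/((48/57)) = 12.95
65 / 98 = 0.66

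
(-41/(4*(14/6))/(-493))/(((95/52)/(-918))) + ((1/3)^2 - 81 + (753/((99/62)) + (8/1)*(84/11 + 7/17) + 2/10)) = 1330116593/2950605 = 450.79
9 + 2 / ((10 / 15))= 12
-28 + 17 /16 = -431 /16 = -26.94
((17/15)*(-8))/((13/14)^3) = -373184/32955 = -11.32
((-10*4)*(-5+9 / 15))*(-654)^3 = -49231822464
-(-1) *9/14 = 9/14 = 0.64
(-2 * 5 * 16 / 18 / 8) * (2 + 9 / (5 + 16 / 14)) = -3.85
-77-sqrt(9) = -80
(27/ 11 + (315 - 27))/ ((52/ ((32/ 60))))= 426/ 143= 2.98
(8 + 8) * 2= 32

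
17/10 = 1.70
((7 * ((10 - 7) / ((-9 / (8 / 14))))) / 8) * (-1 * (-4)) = -2 / 3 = -0.67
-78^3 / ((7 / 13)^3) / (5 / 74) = -77151715056 / 1715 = -44986422.77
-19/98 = -0.19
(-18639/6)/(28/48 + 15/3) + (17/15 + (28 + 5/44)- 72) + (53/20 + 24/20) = -595.29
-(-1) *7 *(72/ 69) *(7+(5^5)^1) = 526176/ 23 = 22877.22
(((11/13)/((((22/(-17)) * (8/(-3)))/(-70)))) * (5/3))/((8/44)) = -32725/208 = -157.33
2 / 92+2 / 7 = 99 / 322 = 0.31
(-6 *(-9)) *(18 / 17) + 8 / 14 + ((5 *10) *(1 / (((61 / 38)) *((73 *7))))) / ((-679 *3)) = 62334237292 / 1079420559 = 57.75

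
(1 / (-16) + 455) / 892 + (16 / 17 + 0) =352095 / 242624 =1.45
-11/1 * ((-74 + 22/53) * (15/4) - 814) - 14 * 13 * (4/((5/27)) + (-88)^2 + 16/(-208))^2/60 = -31505931975767/172250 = -182908168.22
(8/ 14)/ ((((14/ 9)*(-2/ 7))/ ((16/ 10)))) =-72/ 35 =-2.06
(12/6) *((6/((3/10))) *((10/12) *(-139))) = -13900/3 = -4633.33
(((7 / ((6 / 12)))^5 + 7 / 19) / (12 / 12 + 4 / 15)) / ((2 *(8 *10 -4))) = 153279945 / 54872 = 2793.41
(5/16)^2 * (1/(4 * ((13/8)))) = 25/1664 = 0.02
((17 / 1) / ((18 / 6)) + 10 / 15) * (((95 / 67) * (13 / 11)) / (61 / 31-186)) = -0.06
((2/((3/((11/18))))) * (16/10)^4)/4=11264/16875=0.67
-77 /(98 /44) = -242 /7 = -34.57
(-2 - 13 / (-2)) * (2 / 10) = 9 / 10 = 0.90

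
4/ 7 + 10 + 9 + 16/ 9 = 1345/ 63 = 21.35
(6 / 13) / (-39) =-2 / 169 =-0.01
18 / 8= 9 / 4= 2.25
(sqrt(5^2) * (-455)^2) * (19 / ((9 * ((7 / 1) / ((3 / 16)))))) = 2809625 / 48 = 58533.85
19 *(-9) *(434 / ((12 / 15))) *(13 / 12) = -803985 / 8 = -100498.12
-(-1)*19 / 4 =4.75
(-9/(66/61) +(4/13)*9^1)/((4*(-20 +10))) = 1587/11440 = 0.14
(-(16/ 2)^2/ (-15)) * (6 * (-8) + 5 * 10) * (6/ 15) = 256/ 75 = 3.41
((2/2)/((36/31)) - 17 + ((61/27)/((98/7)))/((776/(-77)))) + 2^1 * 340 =663.85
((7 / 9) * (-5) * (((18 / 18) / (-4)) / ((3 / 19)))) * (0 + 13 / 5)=16.01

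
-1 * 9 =-9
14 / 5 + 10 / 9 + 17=941 / 45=20.91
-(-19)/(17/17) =19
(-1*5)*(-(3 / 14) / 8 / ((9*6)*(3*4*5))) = 1 / 24192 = 0.00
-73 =-73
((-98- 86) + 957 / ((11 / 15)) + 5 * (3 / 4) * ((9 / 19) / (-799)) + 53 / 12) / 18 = 25627375 / 409887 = 62.52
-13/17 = -0.76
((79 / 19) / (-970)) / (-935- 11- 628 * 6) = 79 / 86879020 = 0.00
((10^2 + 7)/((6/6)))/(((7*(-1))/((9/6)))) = -321/14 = -22.93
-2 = -2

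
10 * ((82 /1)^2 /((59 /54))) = 3630960 /59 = 61541.69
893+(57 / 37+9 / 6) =66307 / 74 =896.04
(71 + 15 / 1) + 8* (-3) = 62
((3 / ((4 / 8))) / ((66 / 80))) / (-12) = -20 / 33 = -0.61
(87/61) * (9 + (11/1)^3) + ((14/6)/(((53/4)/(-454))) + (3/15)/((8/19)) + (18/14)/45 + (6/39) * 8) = 64710498107/35304360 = 1832.93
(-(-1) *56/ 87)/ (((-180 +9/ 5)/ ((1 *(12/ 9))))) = -1120/ 232551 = -0.00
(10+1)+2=13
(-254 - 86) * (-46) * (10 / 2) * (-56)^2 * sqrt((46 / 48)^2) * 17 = 11985870400 / 3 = 3995290133.33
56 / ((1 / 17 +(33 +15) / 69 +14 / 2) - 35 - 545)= -782 / 7991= -0.10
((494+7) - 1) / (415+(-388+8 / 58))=14500 / 787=18.42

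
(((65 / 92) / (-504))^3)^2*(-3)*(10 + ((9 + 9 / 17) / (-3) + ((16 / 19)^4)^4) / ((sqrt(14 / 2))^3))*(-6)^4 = -377094453125 / 1278067910595985406951424 + 575530668106272946246307729046875*sqrt(7) / 307083546401512511546232739235513816016331210752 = -0.00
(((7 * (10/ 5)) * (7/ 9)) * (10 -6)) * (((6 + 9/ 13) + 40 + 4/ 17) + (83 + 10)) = 1346912/ 221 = 6094.62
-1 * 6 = -6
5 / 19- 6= -109 / 19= -5.74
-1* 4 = -4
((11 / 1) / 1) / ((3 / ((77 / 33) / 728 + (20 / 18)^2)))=114697 / 25272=4.54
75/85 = 15/17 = 0.88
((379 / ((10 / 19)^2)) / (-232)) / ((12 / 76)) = -2599561 / 69600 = -37.35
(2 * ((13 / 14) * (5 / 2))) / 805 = 13 / 2254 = 0.01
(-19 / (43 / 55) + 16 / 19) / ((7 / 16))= -306672 / 5719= -53.62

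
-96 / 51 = -32 / 17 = -1.88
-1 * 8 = -8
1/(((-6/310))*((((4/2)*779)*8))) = -155/37392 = -0.00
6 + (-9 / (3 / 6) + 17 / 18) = -199 / 18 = -11.06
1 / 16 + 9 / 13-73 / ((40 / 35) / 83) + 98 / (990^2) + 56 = -267305853229 / 50965200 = -5244.87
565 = 565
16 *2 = 32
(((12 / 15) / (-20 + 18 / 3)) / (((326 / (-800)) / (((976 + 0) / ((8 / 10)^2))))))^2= 59536000000 / 1301881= 45730.75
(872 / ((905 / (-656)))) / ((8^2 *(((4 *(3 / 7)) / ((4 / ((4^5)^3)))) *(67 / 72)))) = -93849 / 4069145968640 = -0.00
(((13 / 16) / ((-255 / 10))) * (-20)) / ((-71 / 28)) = -0.25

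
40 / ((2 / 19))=380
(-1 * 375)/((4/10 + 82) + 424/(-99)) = -185625/38668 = -4.80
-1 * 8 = -8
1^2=1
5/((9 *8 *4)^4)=5/6879707136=0.00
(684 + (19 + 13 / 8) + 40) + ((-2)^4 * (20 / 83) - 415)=221431 / 664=333.48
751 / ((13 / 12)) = 9012 / 13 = 693.23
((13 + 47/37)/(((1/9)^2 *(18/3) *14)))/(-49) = -3564/12691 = -0.28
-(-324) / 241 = 324 / 241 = 1.34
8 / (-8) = -1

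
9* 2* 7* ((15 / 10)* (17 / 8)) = 401.62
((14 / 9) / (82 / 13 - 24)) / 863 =-91 / 893205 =-0.00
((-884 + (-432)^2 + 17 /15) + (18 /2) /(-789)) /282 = 366374363 /556245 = 658.66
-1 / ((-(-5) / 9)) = -9 / 5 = -1.80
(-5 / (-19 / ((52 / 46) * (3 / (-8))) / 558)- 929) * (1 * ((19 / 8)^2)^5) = -279560809658534429 / 49392123904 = -5660028.11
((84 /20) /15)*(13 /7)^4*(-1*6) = -171366 /8575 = -19.98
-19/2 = -9.50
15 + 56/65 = 1031/65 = 15.86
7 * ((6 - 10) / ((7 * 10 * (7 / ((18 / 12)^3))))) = -27 / 140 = -0.19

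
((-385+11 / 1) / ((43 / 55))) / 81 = -5.91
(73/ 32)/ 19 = 73/ 608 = 0.12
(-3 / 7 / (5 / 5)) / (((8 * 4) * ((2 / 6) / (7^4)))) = -3087 / 32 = -96.47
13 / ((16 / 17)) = 221 / 16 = 13.81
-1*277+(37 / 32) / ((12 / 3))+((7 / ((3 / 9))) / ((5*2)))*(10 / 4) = -271.46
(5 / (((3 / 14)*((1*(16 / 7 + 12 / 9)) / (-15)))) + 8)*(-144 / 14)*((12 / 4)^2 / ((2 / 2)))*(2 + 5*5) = 29489508 / 133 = 221725.62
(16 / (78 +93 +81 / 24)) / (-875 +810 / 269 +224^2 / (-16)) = -34432 / 1504017855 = -0.00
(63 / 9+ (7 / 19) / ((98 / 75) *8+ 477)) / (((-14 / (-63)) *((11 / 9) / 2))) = 393892632 / 7640831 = 51.55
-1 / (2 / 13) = -13 / 2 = -6.50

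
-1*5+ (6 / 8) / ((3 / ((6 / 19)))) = -187 / 38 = -4.92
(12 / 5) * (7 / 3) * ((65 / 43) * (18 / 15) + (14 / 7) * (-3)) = -1008 / 43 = -23.44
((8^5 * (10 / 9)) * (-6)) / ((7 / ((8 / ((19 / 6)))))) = -10485760 / 133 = -78840.30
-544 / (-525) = 544 / 525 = 1.04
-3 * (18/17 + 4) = -15.18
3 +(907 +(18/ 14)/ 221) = 1407779/ 1547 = 910.01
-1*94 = -94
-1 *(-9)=9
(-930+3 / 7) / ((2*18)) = -723 / 28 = -25.82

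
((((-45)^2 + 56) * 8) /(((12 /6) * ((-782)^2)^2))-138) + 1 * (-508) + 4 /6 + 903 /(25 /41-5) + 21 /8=-2379494304528497 /2804712019320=-848.39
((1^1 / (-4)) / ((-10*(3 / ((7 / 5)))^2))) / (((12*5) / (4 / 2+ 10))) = 49 / 45000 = 0.00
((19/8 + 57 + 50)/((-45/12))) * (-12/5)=70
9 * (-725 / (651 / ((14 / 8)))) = -2175 / 124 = -17.54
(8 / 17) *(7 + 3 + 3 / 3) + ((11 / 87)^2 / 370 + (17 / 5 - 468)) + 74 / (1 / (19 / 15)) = -3482029229 / 9521802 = -365.69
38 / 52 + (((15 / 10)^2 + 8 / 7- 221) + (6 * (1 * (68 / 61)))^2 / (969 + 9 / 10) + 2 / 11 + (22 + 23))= -8267977398225 / 48168091972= -171.65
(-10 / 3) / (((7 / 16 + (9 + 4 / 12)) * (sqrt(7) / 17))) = -2.19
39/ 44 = 0.89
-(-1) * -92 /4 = -23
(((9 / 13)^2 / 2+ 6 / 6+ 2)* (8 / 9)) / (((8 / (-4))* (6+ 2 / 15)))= -1825 / 7774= -0.23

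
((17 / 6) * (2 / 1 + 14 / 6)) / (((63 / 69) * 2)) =5083 / 756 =6.72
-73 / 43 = -1.70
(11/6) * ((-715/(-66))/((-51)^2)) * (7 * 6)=5005/15606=0.32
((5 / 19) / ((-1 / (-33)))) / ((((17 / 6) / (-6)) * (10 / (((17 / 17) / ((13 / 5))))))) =-2970 / 4199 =-0.71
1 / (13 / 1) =1 / 13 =0.08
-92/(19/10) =-48.42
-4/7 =-0.57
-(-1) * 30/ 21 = 10/ 7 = 1.43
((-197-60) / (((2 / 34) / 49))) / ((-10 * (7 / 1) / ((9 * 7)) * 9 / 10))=214081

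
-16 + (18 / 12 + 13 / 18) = -124 / 9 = -13.78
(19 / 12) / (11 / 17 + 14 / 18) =969 / 872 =1.11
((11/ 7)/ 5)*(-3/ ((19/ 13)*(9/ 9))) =-429/ 665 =-0.65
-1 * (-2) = 2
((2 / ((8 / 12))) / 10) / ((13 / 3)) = 9 / 130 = 0.07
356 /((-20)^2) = 89 /100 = 0.89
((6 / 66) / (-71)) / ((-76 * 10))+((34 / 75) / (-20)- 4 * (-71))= 12641819023 / 44517000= 283.98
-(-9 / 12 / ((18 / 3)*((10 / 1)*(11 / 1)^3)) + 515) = -54837199 / 106480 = -515.00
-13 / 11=-1.18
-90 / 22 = -45 / 11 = -4.09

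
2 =2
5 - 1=4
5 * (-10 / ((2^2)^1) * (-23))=575 / 2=287.50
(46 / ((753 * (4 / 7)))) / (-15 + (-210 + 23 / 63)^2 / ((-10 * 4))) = -4260060 / 44378368499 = -0.00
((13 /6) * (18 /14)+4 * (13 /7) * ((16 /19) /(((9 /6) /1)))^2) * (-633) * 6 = -49206677 /2527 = -19472.37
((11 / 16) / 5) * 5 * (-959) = -10549 / 16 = -659.31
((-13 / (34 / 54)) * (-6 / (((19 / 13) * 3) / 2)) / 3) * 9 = 54756 / 323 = 169.52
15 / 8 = 1.88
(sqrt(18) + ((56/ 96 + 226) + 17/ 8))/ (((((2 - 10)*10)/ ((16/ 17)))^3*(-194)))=3*sqrt(2)/ 119140250 + 5489/ 2859366000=0.00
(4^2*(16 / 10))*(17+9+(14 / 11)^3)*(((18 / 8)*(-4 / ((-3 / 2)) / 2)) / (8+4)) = 239040 / 1331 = 179.59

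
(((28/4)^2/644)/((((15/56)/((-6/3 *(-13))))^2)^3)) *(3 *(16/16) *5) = 16672713927188021248/17465625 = 954601620450.92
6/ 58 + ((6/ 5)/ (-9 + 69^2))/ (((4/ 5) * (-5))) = 47491/ 459360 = 0.10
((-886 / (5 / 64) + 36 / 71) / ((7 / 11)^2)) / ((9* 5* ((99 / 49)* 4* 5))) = -11070961 / 718875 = -15.40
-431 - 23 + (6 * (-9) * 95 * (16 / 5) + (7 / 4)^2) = -269871 / 16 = -16866.94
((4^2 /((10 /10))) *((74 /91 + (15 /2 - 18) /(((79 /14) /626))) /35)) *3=-401671488 /251615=-1596.37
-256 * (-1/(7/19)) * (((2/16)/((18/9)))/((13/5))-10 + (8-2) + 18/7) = -621680/637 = -975.95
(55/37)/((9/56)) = 3080/333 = 9.25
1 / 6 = 0.17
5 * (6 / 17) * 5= 150 / 17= 8.82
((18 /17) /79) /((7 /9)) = 162 /9401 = 0.02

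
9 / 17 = 0.53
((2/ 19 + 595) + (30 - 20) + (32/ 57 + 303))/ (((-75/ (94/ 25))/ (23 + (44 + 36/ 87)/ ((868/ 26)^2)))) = -39715018988/ 37839375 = -1049.57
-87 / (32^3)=-87 / 32768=-0.00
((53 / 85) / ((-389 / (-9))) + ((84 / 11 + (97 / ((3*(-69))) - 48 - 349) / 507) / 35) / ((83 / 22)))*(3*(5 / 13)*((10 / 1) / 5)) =267423809386 / 1747330499187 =0.15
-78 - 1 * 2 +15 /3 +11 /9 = -664 /9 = -73.78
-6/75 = -2/25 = -0.08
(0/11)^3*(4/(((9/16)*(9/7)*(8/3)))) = 0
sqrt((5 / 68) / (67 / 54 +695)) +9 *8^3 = 3 *sqrt(19174470) / 1278298 +4608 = 4608.01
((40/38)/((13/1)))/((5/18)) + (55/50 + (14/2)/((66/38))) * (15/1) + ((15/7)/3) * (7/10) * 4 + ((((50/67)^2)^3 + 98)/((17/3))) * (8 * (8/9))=1691689126076342583/8356364428007882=202.44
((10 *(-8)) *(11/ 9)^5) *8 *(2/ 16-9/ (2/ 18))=8335999760/ 59049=141170.89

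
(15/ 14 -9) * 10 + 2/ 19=-10531/ 133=-79.18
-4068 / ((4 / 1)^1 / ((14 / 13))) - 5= -14303 / 13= -1100.23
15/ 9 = 5/ 3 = 1.67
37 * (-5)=-185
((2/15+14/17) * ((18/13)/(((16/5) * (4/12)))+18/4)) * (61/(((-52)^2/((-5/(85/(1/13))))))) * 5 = -0.00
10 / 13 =0.77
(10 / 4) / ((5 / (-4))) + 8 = 6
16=16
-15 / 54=-0.28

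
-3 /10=-0.30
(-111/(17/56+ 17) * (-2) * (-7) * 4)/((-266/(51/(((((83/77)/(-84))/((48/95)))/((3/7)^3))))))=-607647744/2846485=-213.47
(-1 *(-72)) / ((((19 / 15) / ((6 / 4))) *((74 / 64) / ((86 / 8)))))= 557280 / 703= 792.72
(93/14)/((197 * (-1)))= -93/2758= -0.03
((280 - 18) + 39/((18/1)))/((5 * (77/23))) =7291/462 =15.78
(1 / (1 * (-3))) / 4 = -1 / 12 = -0.08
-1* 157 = -157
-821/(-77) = 821/77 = 10.66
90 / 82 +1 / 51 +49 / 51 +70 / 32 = 142705 / 33456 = 4.27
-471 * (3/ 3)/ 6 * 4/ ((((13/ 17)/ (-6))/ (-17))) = -544476/ 13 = -41882.77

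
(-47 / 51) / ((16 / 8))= -47 / 102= -0.46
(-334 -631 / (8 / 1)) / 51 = -1101 / 136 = -8.10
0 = 0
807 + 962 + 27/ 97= 1769.28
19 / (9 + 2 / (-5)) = 95 / 43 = 2.21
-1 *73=-73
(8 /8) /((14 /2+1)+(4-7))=1 /5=0.20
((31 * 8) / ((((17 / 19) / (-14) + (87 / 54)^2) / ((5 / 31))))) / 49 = 246240 / 763693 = 0.32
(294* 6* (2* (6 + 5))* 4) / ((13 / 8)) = 1241856 / 13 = 95527.38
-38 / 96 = -19 / 48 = -0.40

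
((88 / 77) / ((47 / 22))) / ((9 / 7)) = 176 / 423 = 0.42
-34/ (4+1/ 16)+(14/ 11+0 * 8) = -5074/ 715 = -7.10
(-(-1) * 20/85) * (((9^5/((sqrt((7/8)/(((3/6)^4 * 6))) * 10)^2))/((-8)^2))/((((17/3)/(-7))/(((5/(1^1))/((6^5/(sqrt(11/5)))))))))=-2187 * sqrt(55)/14796800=-0.00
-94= -94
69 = 69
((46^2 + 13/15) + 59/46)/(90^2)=1461523/5589000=0.26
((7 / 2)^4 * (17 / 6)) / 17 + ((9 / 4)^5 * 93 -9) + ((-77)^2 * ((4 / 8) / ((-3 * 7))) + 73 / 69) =370149145 / 70656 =5238.75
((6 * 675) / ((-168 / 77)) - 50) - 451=-9429 / 4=-2357.25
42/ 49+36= 258/ 7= 36.86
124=124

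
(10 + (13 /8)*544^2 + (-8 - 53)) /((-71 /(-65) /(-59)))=-1844040575 /71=-25972402.46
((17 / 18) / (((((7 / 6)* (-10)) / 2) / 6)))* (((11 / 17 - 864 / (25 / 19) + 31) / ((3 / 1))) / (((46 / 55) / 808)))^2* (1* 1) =-398114633256712064 / 10117125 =-39350569777.16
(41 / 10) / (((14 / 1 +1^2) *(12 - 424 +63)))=-41 / 52350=-0.00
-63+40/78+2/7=-16981/273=-62.20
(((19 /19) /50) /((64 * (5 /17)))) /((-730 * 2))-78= -1822080017 /23360000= -78.00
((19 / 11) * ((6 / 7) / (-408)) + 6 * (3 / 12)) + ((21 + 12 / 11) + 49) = 380067 / 5236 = 72.59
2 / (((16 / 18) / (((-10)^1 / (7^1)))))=-45 / 14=-3.21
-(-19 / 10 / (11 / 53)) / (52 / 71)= 71497 / 5720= 12.50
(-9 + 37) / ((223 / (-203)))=-5684 / 223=-25.49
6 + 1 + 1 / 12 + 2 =109 / 12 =9.08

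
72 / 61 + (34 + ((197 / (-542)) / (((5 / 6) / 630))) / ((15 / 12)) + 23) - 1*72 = -19311969 / 82655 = -233.65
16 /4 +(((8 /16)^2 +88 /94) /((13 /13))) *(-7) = -809 /188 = -4.30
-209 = -209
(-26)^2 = 676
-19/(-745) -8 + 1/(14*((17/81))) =-1353613/177310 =-7.63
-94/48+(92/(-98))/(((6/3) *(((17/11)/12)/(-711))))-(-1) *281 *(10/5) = 63002657/19992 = 3151.39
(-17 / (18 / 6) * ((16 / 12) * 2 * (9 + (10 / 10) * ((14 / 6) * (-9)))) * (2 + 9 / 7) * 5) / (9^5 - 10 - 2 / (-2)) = 391 / 7749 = 0.05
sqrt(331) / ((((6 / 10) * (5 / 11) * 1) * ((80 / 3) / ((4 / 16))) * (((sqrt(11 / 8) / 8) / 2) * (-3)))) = -sqrt(7282) / 30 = -2.84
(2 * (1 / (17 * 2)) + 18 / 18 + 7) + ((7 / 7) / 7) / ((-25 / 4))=23907 / 2975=8.04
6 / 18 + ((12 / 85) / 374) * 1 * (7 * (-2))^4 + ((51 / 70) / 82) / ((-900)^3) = 65778130403945957 / 4434132780000000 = 14.83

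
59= 59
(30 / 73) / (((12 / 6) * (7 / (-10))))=-150 / 511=-0.29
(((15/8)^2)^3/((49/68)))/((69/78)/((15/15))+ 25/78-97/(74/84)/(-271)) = 15144749465625/404718813184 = 37.42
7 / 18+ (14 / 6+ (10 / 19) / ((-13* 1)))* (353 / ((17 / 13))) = 3600743 / 5814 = 619.32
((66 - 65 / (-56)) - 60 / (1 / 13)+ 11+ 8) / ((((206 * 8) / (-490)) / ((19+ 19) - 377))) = -461014575 / 6592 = -69935.46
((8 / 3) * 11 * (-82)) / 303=-7216 / 909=-7.94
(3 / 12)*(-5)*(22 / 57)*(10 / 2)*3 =-275 / 38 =-7.24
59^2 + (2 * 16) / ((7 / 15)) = 24847 / 7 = 3549.57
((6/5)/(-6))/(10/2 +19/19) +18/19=521/570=0.91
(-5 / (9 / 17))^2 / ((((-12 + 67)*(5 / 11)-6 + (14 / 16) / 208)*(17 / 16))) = 11315200 / 2561463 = 4.42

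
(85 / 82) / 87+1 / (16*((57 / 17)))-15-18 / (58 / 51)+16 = -14.80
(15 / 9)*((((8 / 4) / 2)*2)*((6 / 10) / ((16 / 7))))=0.88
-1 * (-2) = 2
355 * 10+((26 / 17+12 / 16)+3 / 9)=724733 / 204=3552.61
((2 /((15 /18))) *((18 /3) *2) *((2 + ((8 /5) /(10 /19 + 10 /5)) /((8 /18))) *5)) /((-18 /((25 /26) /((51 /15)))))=-3425 /442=-7.75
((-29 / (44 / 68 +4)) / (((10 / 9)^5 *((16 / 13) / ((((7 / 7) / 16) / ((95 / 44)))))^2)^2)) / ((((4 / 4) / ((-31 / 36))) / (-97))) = -240163543187481501240939 / 4318186543513600000000000000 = -0.00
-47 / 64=-0.73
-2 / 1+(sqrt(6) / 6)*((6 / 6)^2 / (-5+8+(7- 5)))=-2+sqrt(6) / 30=-1.92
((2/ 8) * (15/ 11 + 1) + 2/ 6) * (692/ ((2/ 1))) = 10553/ 33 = 319.79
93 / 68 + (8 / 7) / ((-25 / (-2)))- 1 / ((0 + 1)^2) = 5463 / 11900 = 0.46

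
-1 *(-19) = 19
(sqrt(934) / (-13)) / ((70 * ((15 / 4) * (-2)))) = sqrt(934) / 6825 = 0.00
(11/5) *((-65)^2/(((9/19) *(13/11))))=149435/9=16603.89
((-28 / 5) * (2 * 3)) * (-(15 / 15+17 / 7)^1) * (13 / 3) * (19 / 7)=47424 / 35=1354.97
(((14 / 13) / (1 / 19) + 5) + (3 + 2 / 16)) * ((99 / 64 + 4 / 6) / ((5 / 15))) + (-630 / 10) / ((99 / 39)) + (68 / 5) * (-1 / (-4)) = 61653107 / 366080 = 168.41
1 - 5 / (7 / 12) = -53 / 7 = -7.57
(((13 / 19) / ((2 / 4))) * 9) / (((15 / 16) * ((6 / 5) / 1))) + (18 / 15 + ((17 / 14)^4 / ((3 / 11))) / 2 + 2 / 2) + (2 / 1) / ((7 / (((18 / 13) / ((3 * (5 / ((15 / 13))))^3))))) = 10715312966149 / 625403644320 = 17.13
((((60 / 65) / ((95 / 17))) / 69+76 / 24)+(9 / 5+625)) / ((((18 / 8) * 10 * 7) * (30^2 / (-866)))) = -46489316491 / 12079226250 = -3.85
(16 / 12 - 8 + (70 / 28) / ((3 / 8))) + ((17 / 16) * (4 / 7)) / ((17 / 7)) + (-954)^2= 3640465 / 4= 910116.25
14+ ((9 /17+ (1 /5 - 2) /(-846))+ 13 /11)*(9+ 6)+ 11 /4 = 1492385 /35156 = 42.45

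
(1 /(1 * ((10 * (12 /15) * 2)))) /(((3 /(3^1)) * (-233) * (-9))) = 1 /33552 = 0.00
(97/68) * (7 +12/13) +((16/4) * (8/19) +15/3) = 302097/16796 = 17.99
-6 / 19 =-0.32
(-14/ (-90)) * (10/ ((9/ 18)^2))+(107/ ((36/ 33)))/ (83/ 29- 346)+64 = 78049/ 1116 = 69.94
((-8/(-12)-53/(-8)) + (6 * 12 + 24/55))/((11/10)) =105241/1452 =72.48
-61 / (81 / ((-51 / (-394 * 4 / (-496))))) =64294 / 5319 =12.09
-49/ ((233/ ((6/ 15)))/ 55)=-1078/ 233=-4.63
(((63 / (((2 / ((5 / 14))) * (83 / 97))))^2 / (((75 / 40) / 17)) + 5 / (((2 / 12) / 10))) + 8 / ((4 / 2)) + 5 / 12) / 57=154727447 / 4712076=32.84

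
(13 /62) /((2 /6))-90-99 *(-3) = 12873 /62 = 207.63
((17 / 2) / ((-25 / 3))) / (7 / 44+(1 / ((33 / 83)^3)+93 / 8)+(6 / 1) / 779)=-5710964292 / 155106482525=-0.04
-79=-79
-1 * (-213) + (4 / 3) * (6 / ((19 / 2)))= 4063 / 19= 213.84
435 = 435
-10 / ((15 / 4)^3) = -128 / 675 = -0.19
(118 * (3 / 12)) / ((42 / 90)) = 885 / 14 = 63.21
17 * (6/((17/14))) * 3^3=2268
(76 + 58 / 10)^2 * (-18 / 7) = -3011058 / 175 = -17206.05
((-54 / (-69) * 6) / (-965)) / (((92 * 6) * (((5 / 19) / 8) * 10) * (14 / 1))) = -171 / 89334875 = -0.00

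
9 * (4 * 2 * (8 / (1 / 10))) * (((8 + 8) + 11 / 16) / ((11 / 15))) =1441800 / 11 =131072.73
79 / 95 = 0.83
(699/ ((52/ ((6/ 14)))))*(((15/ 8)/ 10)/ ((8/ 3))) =18873/ 46592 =0.41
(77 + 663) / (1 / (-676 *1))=-500240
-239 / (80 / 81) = -19359 / 80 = -241.99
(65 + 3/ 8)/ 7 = 523/ 56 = 9.34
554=554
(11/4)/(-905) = -11/3620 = -0.00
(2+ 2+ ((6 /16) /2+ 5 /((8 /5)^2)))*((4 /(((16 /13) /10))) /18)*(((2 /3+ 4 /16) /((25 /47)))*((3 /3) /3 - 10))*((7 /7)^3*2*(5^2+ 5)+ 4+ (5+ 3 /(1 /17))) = -25533079 /1152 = -22164.13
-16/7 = -2.29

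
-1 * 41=-41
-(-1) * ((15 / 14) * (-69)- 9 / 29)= -30141 / 406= -74.24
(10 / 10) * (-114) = -114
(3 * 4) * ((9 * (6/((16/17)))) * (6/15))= 1377/5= 275.40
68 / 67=1.01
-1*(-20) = 20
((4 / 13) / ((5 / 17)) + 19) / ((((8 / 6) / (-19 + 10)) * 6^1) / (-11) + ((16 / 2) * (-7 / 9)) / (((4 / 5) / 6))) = -0.43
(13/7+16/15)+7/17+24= 48794/1785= 27.34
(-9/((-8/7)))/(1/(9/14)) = 81/16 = 5.06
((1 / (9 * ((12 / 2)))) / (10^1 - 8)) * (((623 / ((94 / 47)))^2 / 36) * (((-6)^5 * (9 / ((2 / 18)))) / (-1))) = 31438449 / 2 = 15719224.50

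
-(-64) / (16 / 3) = 12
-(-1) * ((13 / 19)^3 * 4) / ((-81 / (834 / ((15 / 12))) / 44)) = -429979264 / 925965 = -464.36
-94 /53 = -1.77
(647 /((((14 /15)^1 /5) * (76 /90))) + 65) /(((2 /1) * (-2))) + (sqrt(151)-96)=-2422493 /2128 + sqrt(151)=-1126.10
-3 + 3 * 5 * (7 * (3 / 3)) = 102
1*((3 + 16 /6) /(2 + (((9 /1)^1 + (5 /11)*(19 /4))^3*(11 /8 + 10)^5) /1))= 47452258304 /2216015001075982035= 0.00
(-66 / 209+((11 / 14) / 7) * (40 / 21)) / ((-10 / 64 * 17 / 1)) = 63808 / 1661835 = 0.04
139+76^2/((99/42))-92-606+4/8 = 124867/66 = 1891.92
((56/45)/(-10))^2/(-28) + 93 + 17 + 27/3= 6024347/50625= 119.00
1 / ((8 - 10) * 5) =-1 / 10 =-0.10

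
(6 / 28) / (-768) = -1 / 3584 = -0.00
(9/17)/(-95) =-9/1615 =-0.01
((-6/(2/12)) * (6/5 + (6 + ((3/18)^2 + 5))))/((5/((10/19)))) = -4402/95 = -46.34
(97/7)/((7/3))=291/49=5.94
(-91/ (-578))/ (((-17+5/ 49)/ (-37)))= 164983/ 478584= 0.34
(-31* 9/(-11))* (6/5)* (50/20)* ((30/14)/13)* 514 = 6453270/1001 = 6446.82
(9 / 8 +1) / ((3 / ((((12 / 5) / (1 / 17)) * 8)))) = 1156 / 5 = 231.20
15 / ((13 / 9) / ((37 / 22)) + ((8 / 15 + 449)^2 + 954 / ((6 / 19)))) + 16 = 27319721483 / 1707474788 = 16.00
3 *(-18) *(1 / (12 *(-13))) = 9 / 26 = 0.35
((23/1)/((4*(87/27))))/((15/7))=483/580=0.83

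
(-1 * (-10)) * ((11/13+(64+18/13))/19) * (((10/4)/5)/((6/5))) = 7175/494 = 14.52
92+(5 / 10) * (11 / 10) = 1851 / 20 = 92.55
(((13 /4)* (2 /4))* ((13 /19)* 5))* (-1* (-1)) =845 /152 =5.56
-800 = -800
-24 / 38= -12 / 19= -0.63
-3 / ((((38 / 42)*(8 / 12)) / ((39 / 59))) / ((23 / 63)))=-2691 / 2242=-1.20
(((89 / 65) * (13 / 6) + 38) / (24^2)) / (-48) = -1229 / 829440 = -0.00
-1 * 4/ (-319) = 4/ 319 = 0.01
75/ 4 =18.75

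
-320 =-320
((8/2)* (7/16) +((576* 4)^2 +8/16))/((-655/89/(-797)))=1506168126909/2620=574873330.88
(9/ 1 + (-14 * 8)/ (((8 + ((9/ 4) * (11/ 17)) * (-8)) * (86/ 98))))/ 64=58645/ 85312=0.69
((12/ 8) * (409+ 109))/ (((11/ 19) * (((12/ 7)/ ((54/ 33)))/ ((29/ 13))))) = 2857.81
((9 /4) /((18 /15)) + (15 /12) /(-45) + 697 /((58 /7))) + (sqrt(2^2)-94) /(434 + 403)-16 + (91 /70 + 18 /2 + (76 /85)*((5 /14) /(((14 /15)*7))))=454085955031 /5661434520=80.21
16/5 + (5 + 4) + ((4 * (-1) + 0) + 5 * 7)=43.20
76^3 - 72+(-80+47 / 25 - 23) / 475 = 5211982472 / 11875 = 438903.79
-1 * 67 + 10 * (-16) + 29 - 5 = -203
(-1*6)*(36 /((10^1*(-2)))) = 54 /5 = 10.80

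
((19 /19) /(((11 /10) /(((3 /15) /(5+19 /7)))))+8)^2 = 5678689 /88209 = 64.38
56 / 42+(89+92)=547 / 3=182.33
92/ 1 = 92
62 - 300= -238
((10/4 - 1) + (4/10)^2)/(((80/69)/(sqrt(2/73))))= 5727*sqrt(146)/292000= 0.24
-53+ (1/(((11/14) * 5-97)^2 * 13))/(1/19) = -1169786677/22071517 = -53.00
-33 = -33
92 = 92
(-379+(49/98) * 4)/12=-377/12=-31.42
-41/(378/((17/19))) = -697/7182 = -0.10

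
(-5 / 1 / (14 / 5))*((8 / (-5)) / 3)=20 / 21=0.95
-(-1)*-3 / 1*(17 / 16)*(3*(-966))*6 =221697 / 4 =55424.25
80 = 80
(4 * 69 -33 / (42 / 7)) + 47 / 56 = 15195 / 56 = 271.34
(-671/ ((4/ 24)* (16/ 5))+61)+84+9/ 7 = -62263/ 56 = -1111.84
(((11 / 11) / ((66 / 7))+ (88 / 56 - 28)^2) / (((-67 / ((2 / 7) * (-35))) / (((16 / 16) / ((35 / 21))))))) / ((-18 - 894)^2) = 2259193 / 30036771072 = 0.00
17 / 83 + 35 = 2922 / 83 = 35.20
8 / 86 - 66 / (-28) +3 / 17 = 26881 / 10234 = 2.63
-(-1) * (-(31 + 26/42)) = -664/21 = -31.62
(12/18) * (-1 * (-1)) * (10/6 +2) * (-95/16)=-1045/72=-14.51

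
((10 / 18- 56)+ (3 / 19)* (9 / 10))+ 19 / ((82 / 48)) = -3097487 / 70110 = -44.18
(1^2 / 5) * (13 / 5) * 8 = 104 / 25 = 4.16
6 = 6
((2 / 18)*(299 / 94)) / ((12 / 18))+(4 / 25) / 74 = 277703 / 521700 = 0.53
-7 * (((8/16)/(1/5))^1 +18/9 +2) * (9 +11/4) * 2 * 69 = -295113/4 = -73778.25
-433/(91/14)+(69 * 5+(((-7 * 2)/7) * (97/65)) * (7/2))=17416/65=267.94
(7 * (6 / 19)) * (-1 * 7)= -294 / 19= -15.47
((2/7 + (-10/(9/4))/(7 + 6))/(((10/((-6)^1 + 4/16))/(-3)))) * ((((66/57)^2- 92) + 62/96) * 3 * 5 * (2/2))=63469949/485184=130.82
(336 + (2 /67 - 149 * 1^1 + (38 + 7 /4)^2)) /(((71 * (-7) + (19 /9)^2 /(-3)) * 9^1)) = -51146721 /129853504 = -0.39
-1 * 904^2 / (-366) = 408608 / 183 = 2232.83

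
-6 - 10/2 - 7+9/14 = -243/14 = -17.36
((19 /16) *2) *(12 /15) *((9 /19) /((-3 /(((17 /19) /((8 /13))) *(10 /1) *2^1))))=-663 /76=-8.72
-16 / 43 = -0.37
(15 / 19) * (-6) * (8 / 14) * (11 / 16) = -495 / 266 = -1.86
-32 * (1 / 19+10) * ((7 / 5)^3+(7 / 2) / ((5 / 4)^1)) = -4235616 / 2375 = -1783.42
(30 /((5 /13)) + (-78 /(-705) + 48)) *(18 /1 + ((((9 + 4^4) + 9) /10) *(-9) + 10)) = -32392148 /1175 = -27567.79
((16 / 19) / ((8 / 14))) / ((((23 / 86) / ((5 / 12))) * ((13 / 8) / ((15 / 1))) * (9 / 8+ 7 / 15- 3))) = -14448000 / 960089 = -15.05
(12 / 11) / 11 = 12 / 121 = 0.10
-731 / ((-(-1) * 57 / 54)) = -13158 / 19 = -692.53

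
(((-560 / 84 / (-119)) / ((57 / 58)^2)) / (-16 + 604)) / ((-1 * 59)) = -16820 / 10059751989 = -0.00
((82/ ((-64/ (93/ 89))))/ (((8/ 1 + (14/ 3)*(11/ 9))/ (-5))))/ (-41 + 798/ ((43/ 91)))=4426893/ 14932832960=0.00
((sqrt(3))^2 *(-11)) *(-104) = 3432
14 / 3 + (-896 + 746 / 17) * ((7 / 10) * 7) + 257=-997996 / 255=-3913.71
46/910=23/455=0.05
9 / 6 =1.50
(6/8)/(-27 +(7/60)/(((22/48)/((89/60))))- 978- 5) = -2475/3331754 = -0.00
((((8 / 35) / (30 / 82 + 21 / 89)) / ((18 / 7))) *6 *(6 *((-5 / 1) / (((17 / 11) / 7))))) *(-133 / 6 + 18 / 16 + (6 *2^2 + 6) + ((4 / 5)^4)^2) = -24039274113547 / 21874218750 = -1098.98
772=772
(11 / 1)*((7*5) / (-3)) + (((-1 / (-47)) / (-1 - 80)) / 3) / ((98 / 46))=-128.33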